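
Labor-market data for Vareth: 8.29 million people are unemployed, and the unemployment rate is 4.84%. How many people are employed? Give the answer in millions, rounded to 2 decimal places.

About 162.99 million are employed.

Labor force = U / u = 8.29 / 0.0484 ≈ 171.28 million.
Employed = labor force − unemployed = 171.28 − 8.29 = 162.99 million.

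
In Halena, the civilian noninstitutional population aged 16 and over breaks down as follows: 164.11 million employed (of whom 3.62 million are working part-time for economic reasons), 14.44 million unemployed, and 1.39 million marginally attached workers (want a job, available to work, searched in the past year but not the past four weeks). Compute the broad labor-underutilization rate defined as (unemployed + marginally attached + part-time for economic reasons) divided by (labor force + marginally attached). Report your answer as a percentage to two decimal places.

Labor force = 164.11 + 14.44 = 178.55 million.
Numerator = 14.44 + 1.39 + 3.62 = 19.45 million.
Denominator = 178.55 + 1.39 = 179.94 million.
Broad rate = 19.45 / 179.94 = 10.81%.

Broad underutilization rate ≈ 10.81%.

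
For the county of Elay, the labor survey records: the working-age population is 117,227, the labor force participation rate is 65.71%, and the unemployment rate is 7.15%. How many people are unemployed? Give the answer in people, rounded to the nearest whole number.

About 5,508 are unemployed.

Labor force = 0.6571 × 117,227 = 77,030.
Unemployed = 0.0715 × 77,030 ≈ 5,508.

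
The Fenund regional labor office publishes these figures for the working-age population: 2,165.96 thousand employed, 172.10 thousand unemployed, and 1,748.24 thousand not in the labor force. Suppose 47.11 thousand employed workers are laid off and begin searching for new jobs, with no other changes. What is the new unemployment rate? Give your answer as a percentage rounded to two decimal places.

Initially, labor force = 2,165.96 + 172.10 = 2,338.06 thousand, so u = 172.10/2,338.06 = 7.36%.
After the change, employed falls and unemployed rises by 47.11; labor force unchanged → E = 2,118.85, U = 219.21, labor force = 2,338.06 thousand.
New unemployment rate = 219.21 / 2,338.06 = 9.38%.

New unemployment rate ≈ 9.38%.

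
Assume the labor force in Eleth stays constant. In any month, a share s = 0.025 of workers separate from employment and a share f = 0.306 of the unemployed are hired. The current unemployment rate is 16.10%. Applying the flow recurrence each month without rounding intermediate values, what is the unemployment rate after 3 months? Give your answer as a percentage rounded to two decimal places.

With a fixed labor force, u_{t+1} = u_t + s·(1−u_t) − f·u_t = u_t·(1−s−f) + s.
Here 1−s−f = 0.669 and s = 0.025.
u_1 = 0.161000 × 0.669 + 0.025 = 0.132709.
u_2 = 0.132709 × 0.669 + 0.025 = 0.113782.
u_3 = 0.113782 × 0.669 + 0.025 = 0.101120.

Unemployment rate after three months ≈ 10.11%.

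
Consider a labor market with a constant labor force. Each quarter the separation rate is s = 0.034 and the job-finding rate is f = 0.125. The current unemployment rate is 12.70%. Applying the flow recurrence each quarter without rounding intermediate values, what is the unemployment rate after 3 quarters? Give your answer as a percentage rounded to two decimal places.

Unemployment rate after three quarters ≈ 16.22%.

With a fixed labor force, u_{t+1} = u_t + s·(1−u_t) − f·u_t = u_t·(1−s−f) + s.
Here 1−s−f = 0.841 and s = 0.034.
u_1 = 0.127000 × 0.841 + 0.034 = 0.140807.
u_2 = 0.140807 × 0.841 + 0.034 = 0.152419.
u_3 = 0.152419 × 0.841 + 0.034 = 0.162184.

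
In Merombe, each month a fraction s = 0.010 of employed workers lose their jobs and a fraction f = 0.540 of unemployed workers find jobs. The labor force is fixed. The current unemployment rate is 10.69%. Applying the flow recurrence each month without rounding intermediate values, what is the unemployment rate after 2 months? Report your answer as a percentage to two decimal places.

Unemployment rate after two months ≈ 3.61%.

With a fixed labor force, u_{t+1} = u_t + s·(1−u_t) − f·u_t = u_t·(1−s−f) + s.
Here 1−s−f = 0.450 and s = 0.010.
u_1 = 0.106900 × 0.450 + 0.010 = 0.058105.
u_2 = 0.058105 × 0.450 + 0.010 = 0.036147.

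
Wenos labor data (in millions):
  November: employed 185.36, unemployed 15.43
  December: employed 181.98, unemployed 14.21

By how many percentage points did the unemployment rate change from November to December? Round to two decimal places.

The unemployment rate changed by −0.44 percentage points.

November: labor force = 185.36 + 15.43 = 200.79; u = 15.43/200.79 = 7.68%.
December: labor force = 181.98 + 14.21 = 196.19; u = 14.21/196.19 = 7.24%.
Change = 7.24% − 7.68% = −0.44 pp.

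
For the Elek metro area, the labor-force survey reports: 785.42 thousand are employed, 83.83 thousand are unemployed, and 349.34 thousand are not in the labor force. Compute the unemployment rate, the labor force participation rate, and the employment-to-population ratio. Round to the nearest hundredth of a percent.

Labor force = employed + unemployed = 785.42 + 83.83 = 869.25 thousand.
Working-age population = 869.25 + 349.34 = 1,218.59 thousand.
Unemployment rate = 83.83 / 869.25 = 9.64%.
Labor force participation rate = 869.25 / 1,218.59 = 71.33%.
Employment-population ratio = 785.42 / 1,218.59 = 64.45%.

Unemployment rate ≈ 9.64%; labor force participation rate ≈ 71.33%; employment-population ratio ≈ 64.45%.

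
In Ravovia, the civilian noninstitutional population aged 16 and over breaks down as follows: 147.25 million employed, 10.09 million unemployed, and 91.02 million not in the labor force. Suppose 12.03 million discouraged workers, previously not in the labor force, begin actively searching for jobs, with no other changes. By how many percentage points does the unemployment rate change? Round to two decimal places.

Initially, labor force = 147.25 + 10.09 = 157.34 million, so u = 10.09/157.34 = 6.41%.
After the change, unemployed and labor force both rise by 12.03 → E = 147.25, U = 22.12, labor force = 169.37 million.
New unemployment rate = 22.12 / 169.37 = 13.06%.
Change = 13.06% − 6.41% = +6.65 percentage points.

The unemployment rate changes by +6.65 percentage points.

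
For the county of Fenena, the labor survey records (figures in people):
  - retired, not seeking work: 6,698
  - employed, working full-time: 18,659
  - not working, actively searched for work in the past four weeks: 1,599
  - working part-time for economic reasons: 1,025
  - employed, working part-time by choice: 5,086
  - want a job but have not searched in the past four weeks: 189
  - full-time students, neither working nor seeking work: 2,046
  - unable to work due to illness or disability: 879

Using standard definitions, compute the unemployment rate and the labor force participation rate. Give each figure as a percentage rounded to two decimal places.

Employed = 18,659 + 1,025 + 5,086 = 24,770 (anyone who worked, including part-time for economic reasons, counts as employed).
Unemployed = 1,599.
Labor force = 24,770 + 1,599 = 26,369.
Not in labor force = 6,698 + 189 + 2,046 + 879 = 9,812 (those not working and not actively searching are outside the labor force — including those who want a job but have given up searching).
Civilian working-age population = 26,369 + 9,812 = 36,181.
Unemployment rate = 1,599 / 26,369 = 6.06%.
Labor force participation rate = 26,369 / 36,181 = 72.88%.

Unemployment rate ≈ 6.06%; labor force participation rate ≈ 72.88%.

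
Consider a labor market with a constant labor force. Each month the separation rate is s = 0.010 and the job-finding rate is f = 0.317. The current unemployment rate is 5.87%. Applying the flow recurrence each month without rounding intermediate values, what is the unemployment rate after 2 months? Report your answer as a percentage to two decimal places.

Unemployment rate after two months ≈ 4.33%.

With a fixed labor force, u_{t+1} = u_t + s·(1−u_t) − f·u_t = u_t·(1−s−f) + s.
Here 1−s−f = 0.673 and s = 0.010.
u_1 = 0.058700 × 0.673 + 0.010 = 0.049505.
u_2 = 0.049505 × 0.673 + 0.010 = 0.043317.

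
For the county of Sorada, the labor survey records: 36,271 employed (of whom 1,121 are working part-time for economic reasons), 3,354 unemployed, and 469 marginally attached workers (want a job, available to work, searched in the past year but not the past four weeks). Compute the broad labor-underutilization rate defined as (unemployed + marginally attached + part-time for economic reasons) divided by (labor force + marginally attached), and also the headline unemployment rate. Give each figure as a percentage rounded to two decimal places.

Broad underutilization rate ≈ 12.33%; headline unemployment rate ≈ 8.46%.

Labor force = 36,271 + 3,354 = 39,625.
Numerator = 3,354 + 469 + 1,121 = 4,944.
Denominator = 39,625 + 469 = 40,094.
Broad rate = 4,944 / 40,094 = 12.33%.
Headline unemployment rate = 3,354 / 39,625 = 8.46%.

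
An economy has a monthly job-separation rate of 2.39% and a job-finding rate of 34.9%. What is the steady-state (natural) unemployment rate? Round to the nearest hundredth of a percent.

Steady-state unemployment rate ≈ 6.41%.

At steady state the flows balance: s·E = f·U, so U/(E+U) = s/(s+f).
u* = 2.39 / (2.39 + 34.9) = 2.39 / 37.29 = 6.41%.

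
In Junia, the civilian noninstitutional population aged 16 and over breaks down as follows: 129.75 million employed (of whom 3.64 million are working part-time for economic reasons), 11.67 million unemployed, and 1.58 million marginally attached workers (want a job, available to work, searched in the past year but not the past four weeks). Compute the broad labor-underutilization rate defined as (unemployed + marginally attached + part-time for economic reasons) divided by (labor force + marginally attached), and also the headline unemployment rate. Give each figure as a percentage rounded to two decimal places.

Broad underutilization rate ≈ 11.81%; headline unemployment rate ≈ 8.25%.

Labor force = 129.75 + 11.67 = 141.42 million.
Numerator = 11.67 + 1.58 + 3.64 = 16.89 million.
Denominator = 141.42 + 1.58 = 143.00 million.
Broad rate = 16.89 / 143.00 = 11.81%.
Headline unemployment rate = 11.67 / 141.42 = 8.25%.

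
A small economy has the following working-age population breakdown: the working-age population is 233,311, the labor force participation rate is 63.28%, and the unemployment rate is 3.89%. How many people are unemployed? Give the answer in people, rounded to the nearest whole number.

Labor force = 0.6328 × 233,311 = 147,639.
Unemployed = 0.0389 × 147,639 ≈ 5,743.

About 5,743 are unemployed.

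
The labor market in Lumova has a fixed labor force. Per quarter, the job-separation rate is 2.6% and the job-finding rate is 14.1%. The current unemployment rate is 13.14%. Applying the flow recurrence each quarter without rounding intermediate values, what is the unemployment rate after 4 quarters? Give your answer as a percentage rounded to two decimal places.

Unemployment rate after four quarters ≈ 14.40%.

With a fixed labor force, u_{t+1} = u_t + s·(1−u_t) − f·u_t = u_t·(1−s−f) + s.
Here 1−s−f = 0.833 and s = 0.026.
u_1 = 0.131400 × 0.833 + 0.026 = 0.135456.
u_2 = 0.135456 × 0.833 + 0.026 = 0.138835.
u_3 = 0.138835 × 0.833 + 0.026 = 0.141650.
u_4 = 0.141650 × 0.833 + 0.026 = 0.143994.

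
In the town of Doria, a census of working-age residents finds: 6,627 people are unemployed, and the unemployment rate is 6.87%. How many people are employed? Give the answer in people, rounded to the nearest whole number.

About 89,836 are employed.

Labor force = U / u = 6,627 / 0.0687 ≈ 96,463.
Employed = labor force − unemployed = 96,463 − 6,627 = 89,836.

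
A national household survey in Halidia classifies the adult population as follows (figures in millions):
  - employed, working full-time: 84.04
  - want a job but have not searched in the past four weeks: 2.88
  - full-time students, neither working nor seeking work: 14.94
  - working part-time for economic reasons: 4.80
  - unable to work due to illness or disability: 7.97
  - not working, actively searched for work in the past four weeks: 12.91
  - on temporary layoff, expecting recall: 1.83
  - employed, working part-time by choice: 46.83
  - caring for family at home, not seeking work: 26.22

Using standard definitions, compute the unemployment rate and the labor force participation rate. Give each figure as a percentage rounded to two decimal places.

Unemployment rate ≈ 9.80%; labor force participation rate ≈ 74.31%.

Employed = 84.04 + 4.80 + 46.83 = 135.67 million (anyone who worked, including part-time for economic reasons, counts as employed).
Unemployed = 12.91 + 1.83 = 14.74 million (jobless and actively searching, or on temporary layoff).
Labor force = 135.67 + 14.74 = 150.41 million.
Not in labor force = 2.88 + 14.94 + 7.97 + 26.22 = 52.01 million (those not working and not actively searching are outside the labor force — including those who want a job but have given up searching).
Civilian working-age population = 150.41 + 52.01 = 202.42 million.
Unemployment rate = 14.74 / 150.41 = 9.80%.
Labor force participation rate = 150.41 / 202.42 = 74.31%.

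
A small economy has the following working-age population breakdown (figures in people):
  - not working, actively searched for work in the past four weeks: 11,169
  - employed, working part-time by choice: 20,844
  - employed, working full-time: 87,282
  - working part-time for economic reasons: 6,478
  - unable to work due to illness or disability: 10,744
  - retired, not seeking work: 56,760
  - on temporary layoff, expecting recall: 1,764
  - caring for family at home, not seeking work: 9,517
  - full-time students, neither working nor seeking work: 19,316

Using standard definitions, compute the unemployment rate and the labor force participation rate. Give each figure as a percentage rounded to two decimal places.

Employed = 20,844 + 87,282 + 6,478 = 114,604 (anyone who worked, including part-time for economic reasons, counts as employed).
Unemployed = 11,169 + 1,764 = 12,933 (jobless and actively searching, or on temporary layoff).
Labor force = 114,604 + 12,933 = 127,537.
Not in labor force = 10,744 + 56,760 + 9,517 + 19,316 = 96,337 (those not working and not actively searching are outside the labor force).
Civilian working-age population = 127,537 + 96,337 = 223,874.
Unemployment rate = 12,933 / 127,537 = 10.14%.
Labor force participation rate = 127,537 / 223,874 = 56.97%.

Unemployment rate ≈ 10.14%; labor force participation rate ≈ 56.97%.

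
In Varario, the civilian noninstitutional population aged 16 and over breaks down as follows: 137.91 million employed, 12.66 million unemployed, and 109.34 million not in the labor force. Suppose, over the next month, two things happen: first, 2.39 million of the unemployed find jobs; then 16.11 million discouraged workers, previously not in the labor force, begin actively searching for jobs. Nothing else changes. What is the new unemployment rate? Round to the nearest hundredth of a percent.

New unemployment rate ≈ 15.83%.

Initially, labor force = 137.91 + 12.66 = 150.57 million, so u = 12.66/150.57 = 8.41%.
After the first change, unemployed falls and employed rises by 2.39; labor force unchanged → E = 140.30, U = 10.27, labor force = 150.57 million.
After the second change, unemployed and labor force both rise by 16.11 → E = 140.30, U = 26.38, labor force = 166.68 million.
New unemployment rate = 26.38 / 166.68 = 15.83%.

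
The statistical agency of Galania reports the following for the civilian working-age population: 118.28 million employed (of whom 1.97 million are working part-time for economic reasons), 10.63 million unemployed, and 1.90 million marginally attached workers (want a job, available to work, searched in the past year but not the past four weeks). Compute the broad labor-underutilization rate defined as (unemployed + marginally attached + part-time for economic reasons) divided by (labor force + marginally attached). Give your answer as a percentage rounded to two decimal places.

Broad underutilization rate ≈ 11.08%.

Labor force = 118.28 + 10.63 = 128.91 million.
Numerator = 10.63 + 1.90 + 1.97 = 14.50 million.
Denominator = 128.91 + 1.90 = 130.81 million.
Broad rate = 14.50 / 130.81 = 11.08%.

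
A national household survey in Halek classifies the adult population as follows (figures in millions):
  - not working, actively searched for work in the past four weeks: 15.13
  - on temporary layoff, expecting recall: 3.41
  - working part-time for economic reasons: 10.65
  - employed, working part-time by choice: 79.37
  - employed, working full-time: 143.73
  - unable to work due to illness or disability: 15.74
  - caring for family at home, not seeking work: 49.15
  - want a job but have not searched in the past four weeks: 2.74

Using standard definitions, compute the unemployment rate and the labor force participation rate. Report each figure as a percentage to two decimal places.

Employed = 10.65 + 79.37 + 143.73 = 233.75 million (anyone who worked, including part-time for economic reasons, counts as employed).
Unemployed = 15.13 + 3.41 = 18.54 million (jobless and actively searching, or on temporary layoff).
Labor force = 233.75 + 18.54 = 252.29 million.
Not in labor force = 15.74 + 49.15 + 2.74 = 67.63 million (those not working and not actively searching are outside the labor force — including those who want a job but have given up searching).
Civilian working-age population = 252.29 + 67.63 = 319.92 million.
Unemployment rate = 18.54 / 252.29 = 7.35%.
Labor force participation rate = 252.29 / 319.92 = 78.86%.

Unemployment rate ≈ 7.35%; labor force participation rate ≈ 78.86%.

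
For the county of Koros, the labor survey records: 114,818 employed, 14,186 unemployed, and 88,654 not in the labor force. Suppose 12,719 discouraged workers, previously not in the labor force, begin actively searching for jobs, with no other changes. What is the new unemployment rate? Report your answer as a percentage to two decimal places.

Initially, labor force = 114,818 + 14,186 = 129,004, so u = 14,186/129,004 = 11.00%.
After the change, unemployed and labor force both rise by 12,719 → E = 114,818, U = 26,905, labor force = 141,723.
New unemployment rate = 26,905 / 141,723 = 18.98%.

New unemployment rate ≈ 18.98%.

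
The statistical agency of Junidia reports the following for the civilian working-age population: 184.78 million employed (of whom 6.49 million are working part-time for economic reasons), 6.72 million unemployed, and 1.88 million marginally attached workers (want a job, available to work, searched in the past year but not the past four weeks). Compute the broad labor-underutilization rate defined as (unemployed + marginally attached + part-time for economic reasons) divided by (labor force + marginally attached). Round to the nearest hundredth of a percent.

Broad underutilization rate ≈ 7.80%.

Labor force = 184.78 + 6.72 = 191.50 million.
Numerator = 6.72 + 1.88 + 6.49 = 15.09 million.
Denominator = 191.50 + 1.88 = 193.38 million.
Broad rate = 15.09 / 193.38 = 7.80%.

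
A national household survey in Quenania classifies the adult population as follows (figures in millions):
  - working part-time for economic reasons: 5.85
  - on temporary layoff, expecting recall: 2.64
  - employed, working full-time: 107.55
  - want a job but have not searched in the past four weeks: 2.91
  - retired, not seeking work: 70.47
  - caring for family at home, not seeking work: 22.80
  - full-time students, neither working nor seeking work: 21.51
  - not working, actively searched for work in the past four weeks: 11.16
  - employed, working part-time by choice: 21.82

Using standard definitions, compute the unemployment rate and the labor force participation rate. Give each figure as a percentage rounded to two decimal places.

Unemployment rate ≈ 9.26%; labor force participation rate ≈ 55.87%.

Employed = 5.85 + 107.55 + 21.82 = 135.22 million (anyone who worked, including part-time for economic reasons, counts as employed).
Unemployed = 2.64 + 11.16 = 13.80 million (jobless and actively searching, or on temporary layoff).
Labor force = 135.22 + 13.80 = 149.02 million.
Not in labor force = 2.91 + 70.47 + 22.80 + 21.51 = 117.69 million (those not working and not actively searching are outside the labor force — including those who want a job but have given up searching).
Civilian working-age population = 149.02 + 117.69 = 266.71 million.
Unemployment rate = 13.80 / 149.02 = 9.26%.
Labor force participation rate = 149.02 / 266.71 = 55.87%.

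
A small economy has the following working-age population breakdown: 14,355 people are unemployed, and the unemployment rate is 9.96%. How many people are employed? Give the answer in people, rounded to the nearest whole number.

About 129,772 are employed.

Labor force = U / u = 14,355 / 0.0996 ≈ 144,127.
Employed = labor force − unemployed = 144,127 − 14,355 = 129,772.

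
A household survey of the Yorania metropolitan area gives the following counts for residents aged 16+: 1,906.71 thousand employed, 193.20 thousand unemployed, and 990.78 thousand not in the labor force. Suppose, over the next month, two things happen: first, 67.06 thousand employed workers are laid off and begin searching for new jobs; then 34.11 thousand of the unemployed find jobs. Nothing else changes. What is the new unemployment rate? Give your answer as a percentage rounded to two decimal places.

New unemployment rate ≈ 10.77%.

Initially, labor force = 1,906.71 + 193.20 = 2,099.91 thousand, so u = 193.20/2,099.91 = 9.20%.
After the first change, employed falls and unemployed rises by 67.06; labor force unchanged → E = 1,839.65, U = 260.26, labor force = 2,099.91 thousand.
After the second change, unemployed falls and employed rises by 34.11; labor force unchanged → E = 1,873.76, U = 226.15, labor force = 2,099.91 thousand.
New unemployment rate = 226.15 / 2,099.91 = 10.77%.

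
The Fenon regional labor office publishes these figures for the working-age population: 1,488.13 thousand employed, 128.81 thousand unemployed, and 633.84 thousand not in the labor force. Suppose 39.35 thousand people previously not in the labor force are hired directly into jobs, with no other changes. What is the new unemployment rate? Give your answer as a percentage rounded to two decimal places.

Initially, labor force = 1,488.13 + 128.81 = 1,616.94 thousand, so u = 128.81/1,616.94 = 7.97%.
After the change, employed and labor force both rise by 39.35; unemployed unchanged → E = 1,527.48, U = 128.81, labor force = 1,656.29 thousand.
New unemployment rate = 128.81 / 1,656.29 = 7.78%.

New unemployment rate ≈ 7.78%.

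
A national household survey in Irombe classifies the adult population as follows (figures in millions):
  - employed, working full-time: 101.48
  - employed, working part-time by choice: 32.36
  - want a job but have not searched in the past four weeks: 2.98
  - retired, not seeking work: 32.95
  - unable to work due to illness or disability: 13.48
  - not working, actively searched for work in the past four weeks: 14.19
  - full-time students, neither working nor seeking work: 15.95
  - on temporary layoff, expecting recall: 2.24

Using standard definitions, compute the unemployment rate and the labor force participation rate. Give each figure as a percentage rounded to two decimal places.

Employed = 101.48 + 32.36 = 133.84 million.
Unemployed = 14.19 + 2.24 = 16.43 million (jobless and actively searching, or on temporary layoff).
Labor force = 133.84 + 16.43 = 150.27 million.
Not in labor force = 2.98 + 32.95 + 13.48 + 15.95 = 65.36 million (those not working and not actively searching are outside the labor force — including those who want a job but have given up searching).
Civilian working-age population = 150.27 + 65.36 = 215.63 million.
Unemployment rate = 16.43 / 150.27 = 10.93%.
Labor force participation rate = 150.27 / 215.63 = 69.69%.

Unemployment rate ≈ 10.93%; labor force participation rate ≈ 69.69%.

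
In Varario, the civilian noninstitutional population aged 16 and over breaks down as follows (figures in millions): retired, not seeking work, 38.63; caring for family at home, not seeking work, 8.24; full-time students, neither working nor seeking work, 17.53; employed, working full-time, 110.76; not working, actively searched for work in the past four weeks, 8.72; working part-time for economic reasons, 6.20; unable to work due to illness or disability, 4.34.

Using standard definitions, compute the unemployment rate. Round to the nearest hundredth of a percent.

Unemployment rate ≈ 6.94%.

Employed = 110.76 + 6.20 = 116.96 million (anyone who worked, including part-time for economic reasons, counts as employed).
Unemployed = 8.72 million.
Labor force = 116.96 + 8.72 = 125.68 million.
Unemployment rate = 8.72 / 125.68 = 6.94%.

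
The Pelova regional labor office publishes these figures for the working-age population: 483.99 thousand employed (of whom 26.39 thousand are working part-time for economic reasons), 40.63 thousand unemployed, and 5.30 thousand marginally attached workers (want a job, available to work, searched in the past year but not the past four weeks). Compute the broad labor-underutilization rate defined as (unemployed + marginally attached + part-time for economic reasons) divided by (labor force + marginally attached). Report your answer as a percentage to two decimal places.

Labor force = 483.99 + 40.63 = 524.62 thousand.
Numerator = 40.63 + 5.30 + 26.39 = 72.32 thousand.
Denominator = 524.62 + 5.30 = 529.92 thousand.
Broad rate = 72.32 / 529.92 = 13.65%.

Broad underutilization rate ≈ 13.65%.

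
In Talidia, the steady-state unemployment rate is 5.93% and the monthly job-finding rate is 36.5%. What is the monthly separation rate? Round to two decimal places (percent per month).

Separation rate ≈ 2.30% per month.

From u* = s/(s+f): s = u·f/(1−u).
s = 0.0593 × 36.5 / (1 − 0.0593) = 2.1644 / 0.9407 ≈ 2.30% per month.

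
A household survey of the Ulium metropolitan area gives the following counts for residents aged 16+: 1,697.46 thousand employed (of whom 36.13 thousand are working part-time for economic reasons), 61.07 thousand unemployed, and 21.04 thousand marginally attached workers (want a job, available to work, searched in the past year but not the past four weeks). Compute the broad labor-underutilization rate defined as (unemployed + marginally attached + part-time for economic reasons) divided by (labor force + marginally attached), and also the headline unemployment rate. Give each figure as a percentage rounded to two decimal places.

Labor force = 1,697.46 + 61.07 = 1,758.53 thousand.
Numerator = 61.07 + 21.04 + 36.13 = 118.24 thousand.
Denominator = 1,758.53 + 21.04 = 1,779.57 thousand.
Broad rate = 118.24 / 1,779.57 = 6.64%.
Headline unemployment rate = 61.07 / 1,758.53 = 3.47%.

Broad underutilization rate ≈ 6.64%; headline unemployment rate ≈ 3.47%.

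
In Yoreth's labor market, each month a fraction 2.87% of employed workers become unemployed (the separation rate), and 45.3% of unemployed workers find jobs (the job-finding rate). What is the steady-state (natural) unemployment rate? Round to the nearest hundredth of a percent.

At steady state the flows balance: s·E = f·U, so U/(E+U) = s/(s+f).
u* = 2.87 / (2.87 + 45.3) = 2.87 / 48.17 = 5.96%.

Steady-state unemployment rate ≈ 5.96%.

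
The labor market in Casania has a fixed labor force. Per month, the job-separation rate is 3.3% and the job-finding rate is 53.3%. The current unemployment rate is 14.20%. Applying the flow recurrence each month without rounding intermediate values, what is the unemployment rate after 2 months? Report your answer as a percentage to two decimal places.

Unemployment rate after two months ≈ 7.41%.

With a fixed labor force, u_{t+1} = u_t + s·(1−u_t) − f·u_t = u_t·(1−s−f) + s.
Here 1−s−f = 0.434 and s = 0.033.
u_1 = 0.142000 × 0.434 + 0.033 = 0.094628.
u_2 = 0.094628 × 0.434 + 0.033 = 0.074069.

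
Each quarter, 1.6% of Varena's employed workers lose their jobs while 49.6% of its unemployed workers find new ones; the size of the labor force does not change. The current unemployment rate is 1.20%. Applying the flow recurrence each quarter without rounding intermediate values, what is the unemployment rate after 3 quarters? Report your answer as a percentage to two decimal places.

With a fixed labor force, u_{t+1} = u_t + s·(1−u_t) − f·u_t = u_t·(1−s−f) + s.
Here 1−s−f = 0.488 and s = 0.016.
u_1 = 0.012000 × 0.488 + 0.016 = 0.021856.
u_2 = 0.021856 × 0.488 + 0.016 = 0.026666.
u_3 = 0.026666 × 0.488 + 0.016 = 0.029013.

Unemployment rate after three quarters ≈ 2.90%.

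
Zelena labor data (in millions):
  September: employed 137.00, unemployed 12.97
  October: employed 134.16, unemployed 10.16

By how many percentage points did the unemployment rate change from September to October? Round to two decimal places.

The unemployment rate changed by −1.61 percentage points.

September: labor force = 137.00 + 12.97 = 149.97; u = 12.97/149.97 = 8.65%.
October: labor force = 134.16 + 10.16 = 144.32; u = 10.16/144.32 = 7.04%.
Change = 7.04% − 8.65% = −1.61 pp.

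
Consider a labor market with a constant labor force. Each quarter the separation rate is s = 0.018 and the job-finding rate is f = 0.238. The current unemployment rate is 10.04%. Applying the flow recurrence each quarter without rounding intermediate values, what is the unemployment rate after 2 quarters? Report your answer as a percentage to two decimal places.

With a fixed labor force, u_{t+1} = u_t + s·(1−u_t) − f·u_t = u_t·(1−s−f) + s.
Here 1−s−f = 0.744 and s = 0.018.
u_1 = 0.100400 × 0.744 + 0.018 = 0.092698.
u_2 = 0.092698 × 0.744 + 0.018 = 0.086967.

Unemployment rate after two quarters ≈ 8.70%.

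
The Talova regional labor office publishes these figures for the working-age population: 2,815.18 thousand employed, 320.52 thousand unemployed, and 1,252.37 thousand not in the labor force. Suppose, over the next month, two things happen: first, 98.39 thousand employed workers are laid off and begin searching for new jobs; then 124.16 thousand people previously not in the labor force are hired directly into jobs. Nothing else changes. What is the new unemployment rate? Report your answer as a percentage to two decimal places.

Initially, labor force = 2,815.18 + 320.52 = 3,135.70 thousand, so u = 320.52/3,135.70 = 10.22%.
After the first change, employed falls and unemployed rises by 98.39; labor force unchanged → E = 2,716.79, U = 418.91, labor force = 3,135.70 thousand.
After the second change, employed and labor force both rise by 124.16; unemployed unchanged → E = 2,840.95, U = 418.91, labor force = 3,259.86 thousand.
New unemployment rate = 418.91 / 3,259.86 = 12.85%.

New unemployment rate ≈ 12.85%.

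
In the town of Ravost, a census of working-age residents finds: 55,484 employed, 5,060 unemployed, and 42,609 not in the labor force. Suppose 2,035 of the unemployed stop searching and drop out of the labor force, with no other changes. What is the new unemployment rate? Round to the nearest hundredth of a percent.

New unemployment rate ≈ 5.17%.

Initially, labor force = 55,484 + 5,060 = 60,544, so u = 5,060/60,544 = 8.36%.
After the change, unemployed and labor force both fall by 2,035 → E = 55,484, U = 3,025, labor force = 58,509.
New unemployment rate = 3,025 / 58,509 = 5.17%.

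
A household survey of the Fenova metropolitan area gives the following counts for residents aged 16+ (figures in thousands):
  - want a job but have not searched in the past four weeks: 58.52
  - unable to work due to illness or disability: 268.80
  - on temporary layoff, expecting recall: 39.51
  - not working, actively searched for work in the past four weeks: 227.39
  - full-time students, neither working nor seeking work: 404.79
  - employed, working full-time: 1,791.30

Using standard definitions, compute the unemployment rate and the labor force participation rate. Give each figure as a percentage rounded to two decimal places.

Unemployment rate ≈ 12.97%; labor force participation rate ≈ 73.76%.

Employed = 1,791.30 thousand.
Unemployed = 39.51 + 227.39 = 266.90 thousand (jobless and actively searching, or on temporary layoff).
Labor force = 1,791.30 + 266.90 = 2,058.20 thousand.
Not in labor force = 58.52 + 268.80 + 404.79 = 732.11 thousand (those not working and not actively searching are outside the labor force — including those who want a job but have given up searching).
Civilian working-age population = 2,058.20 + 732.11 = 2,790.31 thousand.
Unemployment rate = 266.90 / 2,058.20 = 12.97%.
Labor force participation rate = 2,058.20 / 2,790.31 = 73.76%.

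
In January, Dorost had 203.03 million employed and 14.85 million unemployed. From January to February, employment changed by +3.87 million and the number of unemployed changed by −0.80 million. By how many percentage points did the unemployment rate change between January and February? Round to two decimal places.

The unemployment rate changed by −0.46 percentage points.

January: labor force = 203.03 + 14.85 = 217.88; u = 14.85/217.88 = 6.82%.
February: labor force = 206.90 + 14.05 = 220.95; u = 14.05/220.95 = 6.36%.
Change = 6.36% − 6.82% = −0.46 pp.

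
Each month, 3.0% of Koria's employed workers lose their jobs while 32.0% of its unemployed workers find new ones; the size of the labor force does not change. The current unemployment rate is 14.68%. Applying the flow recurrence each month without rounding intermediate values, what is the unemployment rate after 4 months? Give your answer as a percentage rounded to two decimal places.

Unemployment rate after four months ≈ 9.66%.

With a fixed labor force, u_{t+1} = u_t + s·(1−u_t) − f·u_t = u_t·(1−s−f) + s.
Here 1−s−f = 0.650 and s = 0.030.
u_1 = 0.146800 × 0.650 + 0.030 = 0.125420.
u_2 = 0.125420 × 0.650 + 0.030 = 0.111523.
u_3 = 0.111523 × 0.650 + 0.030 = 0.102490.
u_4 = 0.102490 × 0.650 + 0.030 = 0.096618.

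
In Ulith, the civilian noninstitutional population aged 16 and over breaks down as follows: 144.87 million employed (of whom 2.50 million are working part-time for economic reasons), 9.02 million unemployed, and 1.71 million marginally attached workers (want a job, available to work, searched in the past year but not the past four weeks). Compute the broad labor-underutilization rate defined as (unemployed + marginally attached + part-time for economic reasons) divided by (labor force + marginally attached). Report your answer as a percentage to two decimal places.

Labor force = 144.87 + 9.02 = 153.89 million.
Numerator = 9.02 + 1.71 + 2.50 = 13.23 million.
Denominator = 153.89 + 1.71 = 155.60 million.
Broad rate = 13.23 / 155.60 = 8.50%.

Broad underutilization rate ≈ 8.50%.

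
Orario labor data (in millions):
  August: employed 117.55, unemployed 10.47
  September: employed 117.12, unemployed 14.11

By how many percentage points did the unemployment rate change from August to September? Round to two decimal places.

The unemployment rate changed by +2.57 percentage points.

August: labor force = 117.55 + 10.47 = 128.02; u = 10.47/128.02 = 8.18%.
September: labor force = 117.12 + 14.11 = 131.23; u = 14.11/131.23 = 10.75%.
Change = 10.75% − 8.18% = +2.57 pp.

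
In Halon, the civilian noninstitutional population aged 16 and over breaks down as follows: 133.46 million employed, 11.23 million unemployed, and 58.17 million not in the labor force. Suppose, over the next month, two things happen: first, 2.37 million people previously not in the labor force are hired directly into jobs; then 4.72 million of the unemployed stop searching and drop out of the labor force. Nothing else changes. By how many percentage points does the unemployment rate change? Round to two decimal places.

The unemployment rate changes by −3.19 percentage points.

Initially, labor force = 133.46 + 11.23 = 144.69 million, so u = 11.23/144.69 = 7.76%.
After the first change, employed and labor force both rise by 2.37; unemployed unchanged → E = 135.83, U = 11.23, labor force = 147.06 million.
After the second change, unemployed and labor force both fall by 4.72 → E = 135.83, U = 6.51, labor force = 142.34 million.
New unemployment rate = 6.51 / 142.34 = 4.57%.
Change = 4.57% − 7.76% = −3.19 percentage points.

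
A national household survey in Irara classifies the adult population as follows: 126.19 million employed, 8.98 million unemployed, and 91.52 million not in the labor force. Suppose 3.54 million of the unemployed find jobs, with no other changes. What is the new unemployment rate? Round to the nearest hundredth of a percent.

Initially, labor force = 126.19 + 8.98 = 135.17 million, so u = 8.98/135.17 = 6.64%.
After the change, unemployed falls and employed rises by 3.54; labor force unchanged → E = 129.73, U = 5.44, labor force = 135.17 million.
New unemployment rate = 5.44 / 135.17 = 4.02%.

New unemployment rate ≈ 4.02%.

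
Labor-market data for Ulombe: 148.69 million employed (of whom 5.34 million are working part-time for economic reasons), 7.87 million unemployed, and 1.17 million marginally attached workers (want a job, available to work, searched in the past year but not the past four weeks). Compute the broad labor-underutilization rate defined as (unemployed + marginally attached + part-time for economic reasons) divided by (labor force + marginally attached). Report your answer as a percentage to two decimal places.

Labor force = 148.69 + 7.87 = 156.56 million.
Numerator = 7.87 + 1.17 + 5.34 = 14.38 million.
Denominator = 156.56 + 1.17 = 157.73 million.
Broad rate = 14.38 / 157.73 = 9.12%.

Broad underutilization rate ≈ 9.12%.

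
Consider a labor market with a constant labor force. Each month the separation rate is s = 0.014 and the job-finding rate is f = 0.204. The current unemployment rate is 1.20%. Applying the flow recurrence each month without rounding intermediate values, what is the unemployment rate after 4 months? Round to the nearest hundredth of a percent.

Unemployment rate after four months ≈ 4.47%.

With a fixed labor force, u_{t+1} = u_t + s·(1−u_t) − f·u_t = u_t·(1−s−f) + s.
Here 1−s−f = 0.782 and s = 0.014.
u_1 = 0.012000 × 0.782 + 0.014 = 0.023384.
u_2 = 0.023384 × 0.782 + 0.014 = 0.032286.
u_3 = 0.032286 × 0.782 + 0.014 = 0.039248.
u_4 = 0.039248 × 0.782 + 0.014 = 0.044692.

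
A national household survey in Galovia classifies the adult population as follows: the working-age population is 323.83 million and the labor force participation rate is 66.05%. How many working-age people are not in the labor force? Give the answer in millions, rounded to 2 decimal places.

Share not in the labor force = 1 − 0.6605 = 0.3395.
Not in labor force = 0.3395 × 323.83 ≈ 109.94 million.

About 109.94 million are not in the labor force.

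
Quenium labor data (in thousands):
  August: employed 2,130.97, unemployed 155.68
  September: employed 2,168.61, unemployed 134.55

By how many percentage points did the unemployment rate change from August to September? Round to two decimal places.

The unemployment rate changed by −0.97 percentage points.

August: labor force = 2,130.97 + 155.68 = 2,286.65; u = 155.68/2,286.65 = 6.81%.
September: labor force = 2,168.61 + 134.55 = 2,303.16; u = 134.55/2,303.16 = 5.84%.
Change = 5.84% − 6.81% = −0.97 pp.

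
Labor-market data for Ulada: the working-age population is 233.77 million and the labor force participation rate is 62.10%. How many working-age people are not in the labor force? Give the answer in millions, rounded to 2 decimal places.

About 88.60 million are not in the labor force.

Share not in the labor force = 1 − 0.6210 = 0.3790.
Not in labor force = 0.3790 × 233.77 ≈ 88.60 million.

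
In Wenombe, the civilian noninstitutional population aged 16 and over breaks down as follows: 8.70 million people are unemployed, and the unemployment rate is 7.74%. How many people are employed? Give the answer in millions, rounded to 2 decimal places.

About 103.70 million are employed.

Labor force = U / u = 8.70 / 0.0774 ≈ 112.40 million.
Employed = labor force − unemployed = 112.40 − 8.70 = 103.70 million.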